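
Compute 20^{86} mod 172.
56

Using successive squaring:
Binary expansion of 86: 1010110
Powers of 20 mod 172 (each is the square of the previous):
  20^1 ≡ 20 (mod 172)
  20^2 ≡ 20² = 400 ≡ 56 (mod 172)
  20^4 ≡ 56² = 3136 ≡ 40 (mod 172)
  20^8 ≡ 40² = 1600 ≡ 52 (mod 172)
  20^16 ≡ 52² = 2704 ≡ 124 (mod 172)
  20^32 ≡ 124² = 15376 ≡ 68 (mod 172)
  20^64 ≡ 68² = 4624 ≡ 152 (mod 172)
86 = 64 + 16 + 4 + 2, so 20^86 = 20^64 × 20^16 × 20^4 × 20^2 ≡ 152 × 124 × 40 × 56 (mod 172)
Multiplying step by step:
  152 × 124 = 18848 ≡ 100 (mod 172)
  100 × 40 = 4000 ≡ 44 (mod 172)
  44 × 56 = 2464 ≡ 56 (mod 172)
Result: 20^86 ≡ 56 (mod 172)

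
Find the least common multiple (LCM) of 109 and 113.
12317

First find GCD(109, 113) using the Euclidean algorithm:
109 = 0 × 113 + 109
113 = 1 × 109 + 4
109 = 27 × 4 + 1
4 = 4 × 1 + 0
GCD(109, 113) = 1

LCM formula: LCM(a, b) = (a × b) / GCD(a, b)
LCM(109, 113) = (109 × 113) / 1
LCM(109, 113) = 12317 / 1
LCM(109, 113) = 12317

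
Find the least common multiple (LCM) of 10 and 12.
60

First find GCD(10, 12) using the Euclidean algorithm:
10 = 0 × 12 + 10
12 = 1 × 10 + 2
10 = 5 × 2 + 0
GCD(10, 12) = 2

LCM formula: LCM(a, b) = (a × b) / GCD(a, b)
LCM(10, 12) = (10 × 12) / 2
LCM(10, 12) = 120 / 2
LCM(10, 12) = 60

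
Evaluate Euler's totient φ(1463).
1080

Prime factorization: 1463 = 7 × 11 × 19
Using the formula φ(n) = n × Π(1 - 1/p) for each prime factor p:
φ(1463) = 1463 × (1 - 1/7) × (1 - 1/11) × (1 - 1/19)
φ(1463) = 1080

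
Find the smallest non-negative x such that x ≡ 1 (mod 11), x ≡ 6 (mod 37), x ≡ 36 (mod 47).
12068

Using the Chinese Remainder Theorem:
M = product of moduli = 19129
For equation 1: M_1 = 1739, 1739 ≡ 1 (mod 11), inverse of 1739 mod 11 is 1 (check: 1 × 1 = 1 ≡ 1 (mod 11))
For equation 2: M_2 = 517, 517 ≡ 36 (mod 37), inverse of 517 mod 37 is 36 (check: 36 × 36 = 1296 ≡ 1 (mod 37))
For equation 3: M_3 = 407, 407 ≡ 31 (mod 47), inverse of 407 mod 47 is 44 (check: 31 × 44 = 1364 ≡ 1 (mod 47))
Combine: x ≡ Σ r_i×M_i×(M_i⁻¹ mod m_i) = 1×1739×1 + 6×517×36 + 36×407×44 = 1739 + 111672 + 644688 = 758099
758099 mod 19129 = 12068
x ≡ 12068 (mod 19129)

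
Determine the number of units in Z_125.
100

Prime factorization: 125 = 5^3
Using the formula φ(n) = n × Π(1 - 1/p) for each prime factor p:
φ(125) = 125 × (1 - 1/5)
φ(125) = 100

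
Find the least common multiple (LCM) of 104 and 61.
6344

First find GCD(104, 61) using the Euclidean algorithm:
104 = 1 × 61 + 43
61 = 1 × 43 + 18
43 = 2 × 18 + 7
18 = 2 × 7 + 4
7 = 1 × 4 + 3
4 = 1 × 3 + 1
3 = 3 × 1 + 0
GCD(104, 61) = 1

LCM formula: LCM(a, b) = (a × b) / GCD(a, b)
LCM(104, 61) = (104 × 61) / 1
LCM(104, 61) = 6344 / 1
LCM(104, 61) = 6344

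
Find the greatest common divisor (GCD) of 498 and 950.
2

Using the Euclidean algorithm:
498 = 0 × 950 + 498
950 = 1 × 498 + 452
498 = 1 × 452 + 46
452 = 9 × 46 + 38
46 = 1 × 38 + 8
38 = 4 × 8 + 6
8 = 1 × 6 + 2
6 = 3 × 2 + 0

GCD(498, 950) = 2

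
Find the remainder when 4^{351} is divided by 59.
By Fermat: 4^{58} ≡ 1 (mod 59). 351 = 6×58 + 3. So 4^{351} ≡ 4^{3} ≡ 5 (mod 59)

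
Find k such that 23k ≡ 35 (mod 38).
23

Since gcd(23, 38) = 1 divides 35, a solution exists.
Multiply both sides by the inverse of 23 mod 38:
  23^(-1) mod 38 = 5
  x ≡ 5 × 35 ≡ 175 ≡ 23 (mod 38)
Verification: 23 × 23 = 529 = 13 × 38 + 35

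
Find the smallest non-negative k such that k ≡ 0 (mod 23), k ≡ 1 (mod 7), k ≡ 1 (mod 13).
92

Using the Chinese Remainder Theorem:
M = product of moduli = 2093
For equation 1: M_1 = 91, 91 ≡ 22 (mod 23), inverse of 91 mod 23 is 22 (check: 22 × 22 = 484 ≡ 1 (mod 23))
For equation 2: M_2 = 299, 299 ≡ 5 (mod 7), inverse of 299 mod 7 is 3 (check: 5 × 3 = 15 ≡ 1 (mod 7))
For equation 3: M_3 = 161, 161 ≡ 5 (mod 13), inverse of 161 mod 13 is 8 (check: 5 × 8 = 40 ≡ 1 (mod 13))
Combine: k ≡ Σ r_i×M_i×(M_i⁻¹ mod m_i) = 0×91×22 + 1×299×3 + 1×161×8 = 0 + 897 + 1288 = 2185
2185 mod 2093 = 92
k ≡ 92 (mod 2093)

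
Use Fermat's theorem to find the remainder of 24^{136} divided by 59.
46

By Fermat's Little Theorem, a^(p-1) ≡ 1 (mod p) for prime p and gcd(a, p) = 1
Here p = 59, so 24^58 ≡ 1 (mod 59)
We can reduce the exponent: 136 mod 58 = 20
So 24^136 ≡ 24^20 (mod 59)
Computing: 24^20 mod 59 = 46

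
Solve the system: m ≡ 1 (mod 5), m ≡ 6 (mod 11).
M = 5 × 11 = 55. M₁ = 11, y₁ ≡ 1 (mod 5). M₂ = 5, y₂ ≡ 9 (mod 11). m = 1×11×1 + 6×5×9 ≡ 6 (mod 55)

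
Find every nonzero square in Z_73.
QRs mod 73: {1, 2, 3, 4, 6, 8, 9, 12, 16, 18, 19, 23, 24, 25, 27, 32, 35, 36, 37, 38, 41, 46, 48, 49, 50, 54, 55, 57, 61, 64, 65, 67, 69, 70, 71, 72}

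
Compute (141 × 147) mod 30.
27

(141 × 147) = 20727
20727 mod 30 = 27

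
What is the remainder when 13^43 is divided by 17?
Using Fermat: 13^{16} ≡ 1 (mod 17). 43 ≡ 11 (mod 16). So 13^{43} ≡ 13^{11} ≡ 4 (mod 17)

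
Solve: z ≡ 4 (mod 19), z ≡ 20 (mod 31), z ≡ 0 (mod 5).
M = 19 × 31 × 5 = 2945. M₁ = 155, y₁ ≡ 13 (mod 19). M₂ = 95, y₂ ≡ 16 (mod 31). M₃ = 589, y₃ ≡ 4 (mod 5). z = 4×155×13 + 20×95×16 + 0×589×4 ≡ 175 (mod 2945)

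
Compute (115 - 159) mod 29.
14

(115 - 159) = -44
-44 mod 29 = 14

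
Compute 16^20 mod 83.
Using repeated squaring. 20 = 16 + 4 (binary 10100). Repeated squaring mod 83: 16^1 ≡ 16; 16^2 ≡ 16² = 256 ≡ 7; 16^4 ≡ 7² = 49 ≡ 49; 16^8 ≡ 49² = 2401 ≡ 77; 16^16 ≡ 77² = 5929 ≡ 36. Multiply: 16^20 = 16^16 × 16^4 ≡ 36 × 49 (mod 83): 36 × 49 = 1764 ≡ 21. So 16^20 ≡ 21 (mod 83).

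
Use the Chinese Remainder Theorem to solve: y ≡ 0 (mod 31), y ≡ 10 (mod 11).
186

Using the Chinese Remainder Theorem:
M = product of moduli = 341
For equation 1: M_1 = 11, 11 ≡ 11 (mod 31), inverse of 11 mod 31 is 17 (check: 11 × 17 = 187 ≡ 1 (mod 31))
For equation 2: M_2 = 31, 31 ≡ 9 (mod 11), inverse of 31 mod 11 is 5 (check: 9 × 5 = 45 ≡ 1 (mod 11))
Combine: y ≡ Σ r_i×M_i×(M_i⁻¹ mod m_i) = 0×11×17 + 10×31×5 = 0 + 1550 = 1550
1550 mod 341 = 186
y ≡ 186 (mod 341)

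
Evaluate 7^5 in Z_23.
5 = 4 + 1 (binary 101). Repeated squaring mod 23: 7^1 ≡ 7; 7^2 ≡ 7² = 49 ≡ 3; 7^4 ≡ 3² = 9 ≡ 9. Multiply: 7^5 = 7^4 × 7^1 ≡ 9 × 7 (mod 23): 9 × 7 = 63 ≡ 17. So 7^5 ≡ 17 (mod 23).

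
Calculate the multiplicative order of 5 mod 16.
Powers of 5 mod 16: 5^1≡5, 5^2≡9, 5^3≡13, 5^4≡1. Order = 4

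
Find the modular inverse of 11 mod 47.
11^(-1) ≡ 30 (mod 47). Verification: 11 × 30 = 330 ≡ 1 (mod 47)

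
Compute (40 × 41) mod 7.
2

(40 × 41) = 1640
1640 mod 7 = 2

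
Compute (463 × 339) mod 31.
4

(463 × 339) = 156957
156957 mod 31 = 4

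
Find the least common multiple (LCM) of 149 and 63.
9387

First find GCD(149, 63) using the Euclidean algorithm:
149 = 2 × 63 + 23
63 = 2 × 23 + 17
23 = 1 × 17 + 6
17 = 2 × 6 + 5
6 = 1 × 5 + 1
5 = 5 × 1 + 0
GCD(149, 63) = 1

LCM formula: LCM(a, b) = (a × b) / GCD(a, b)
LCM(149, 63) = (149 × 63) / 1
LCM(149, 63) = 9387 / 1
LCM(149, 63) = 9387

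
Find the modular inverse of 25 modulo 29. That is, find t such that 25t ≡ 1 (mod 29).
7

Using Extended Euclidean Algorithm:
gcd(25, 29) = 1
Bezout coefficients: 25 × 7 + 29 × -6 = 1
So 25 × 7 ≡ 1 (mod 29)
The inverse is 7 mod 29 = 7
Verification: 25 × 7 = 175 = 6 × 29 + 1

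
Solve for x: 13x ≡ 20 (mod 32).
4

Since gcd(13, 32) = 1 divides 20, a solution exists.
Multiply both sides by the inverse of 13 mod 32:
  13^(-1) mod 32 = 5
  x ≡ 5 × 20 ≡ 100 ≡ 4 (mod 32)
Verification: 13 × 4 = 52 = 1 × 32 + 20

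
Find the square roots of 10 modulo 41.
The square roots of 10 mod 41 are 16 and 25. Verify: 16² = 256 ≡ 10 (mod 41)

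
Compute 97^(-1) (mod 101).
25

Using Extended Euclidean Algorithm:
gcd(97, 101) = 1
Bezout coefficients: 97 × 25 + 101 × -24 = 1
So 97 × 25 ≡ 1 (mod 101)
The inverse is 25 mod 101 = 25
Verification: 97 × 25 = 2425 = 24 × 101 + 1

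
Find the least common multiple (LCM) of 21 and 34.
714

First find GCD(21, 34) using the Euclidean algorithm:
21 = 0 × 34 + 21
34 = 1 × 21 + 13
21 = 1 × 13 + 8
13 = 1 × 8 + 5
8 = 1 × 5 + 3
5 = 1 × 3 + 2
3 = 1 × 2 + 1
2 = 2 × 1 + 0
GCD(21, 34) = 1

LCM formula: LCM(a, b) = (a × b) / GCD(a, b)
LCM(21, 34) = (21 × 34) / 1
LCM(21, 34) = 714 / 1
LCM(21, 34) = 714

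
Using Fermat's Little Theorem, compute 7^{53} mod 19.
11

By Fermat's Little Theorem, a^(p-1) ≡ 1 (mod p) for prime p and gcd(a, p) = 1
Here p = 19, so 7^18 ≡ 1 (mod 19)
We can reduce the exponent: 53 mod 18 = 17
So 7^53 ≡ 7^17 (mod 19)
Computing: 7^17 mod 19 = 11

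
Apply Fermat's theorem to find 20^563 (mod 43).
By Fermat: 20^{42} ≡ 1 (mod 43). 563 ≡ 17 (mod 42). So 20^{563} ≡ 20^{17} ≡ 29 (mod 43)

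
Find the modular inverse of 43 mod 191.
43^(-1) ≡ 40 (mod 191). Verification: 43 × 40 = 1720 ≡ 1 (mod 191)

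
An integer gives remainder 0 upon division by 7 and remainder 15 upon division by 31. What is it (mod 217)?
M = 7 × 31 = 217. M₁ = 31, y₁ ≡ 5 (mod 7). M₂ = 7, y₂ ≡ 9 (mod 31). m = 0×31×5 + 15×7×9 ≡ 77 (mod 217). The smallest positive such number is 77.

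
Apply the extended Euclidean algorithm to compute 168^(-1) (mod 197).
Extended GCD: 168(-34) + 197(29) = 1. So 168^(-1) ≡ 163 ≡ 163 (mod 197). Verify: 168 × 163 = 27384 ≡ 1 (mod 197)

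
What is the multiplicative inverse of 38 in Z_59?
14

Using Extended Euclidean Algorithm:
gcd(38, 59) = 1
Bezout coefficients: 38 × 14 + 59 × -9 = 1
So 38 × 14 ≡ 1 (mod 59)
The inverse is 14 mod 59 = 14
Verification: 38 × 14 = 532 = 9 × 59 + 1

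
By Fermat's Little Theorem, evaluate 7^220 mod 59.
By Fermat: 7^{58} ≡ 1 (mod 59). 220 = 3×58 + 46. So 7^{220} ≡ 7^{46} ≡ 46 (mod 59)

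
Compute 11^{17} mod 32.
11

Using successive squaring:
Binary expansion of 17: 10001
Powers of 11 mod 32 (each is the square of the previous):
  11^1 ≡ 11 (mod 32)
  11^2 ≡ 11² = 121 ≡ 25 (mod 32)
  11^4 ≡ 25² = 625 ≡ 17 (mod 32)
  11^8 ≡ 17² = 289 ≡ 1 (mod 32)
  11^16 ≡ 1² = 1 ≡ 1 (mod 32)
17 = 16 + 1, so 11^17 = 11^16 × 11^1 ≡ 1 × 11 (mod 32)
Multiplying step by step:
  1 × 11 = 11 ≡ 11 (mod 32)
Result: 11^17 ≡ 11 (mod 32)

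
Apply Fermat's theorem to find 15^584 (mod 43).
By Fermat: 15^{42} ≡ 1 (mod 43). 584 ≡ 38 (mod 42). So 15^{584} ≡ 15^{38} ≡ 40 (mod 43)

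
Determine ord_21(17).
Powers of 17 mod 21: 17^1≡17, 17^2≡16, 17^3≡20, 17^4≡4, 17^5≡5, 17^6≡1. Order = 6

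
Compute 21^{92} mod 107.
42

Using successive squaring:
Binary expansion of 92: 1011100
Powers of 21 mod 107 (each is the square of the previous):
  21^1 ≡ 21 (mod 107)
  21^2 ≡ 21² = 441 ≡ 13 (mod 107)
  21^4 ≡ 13² = 169 ≡ 62 (mod 107)
  21^8 ≡ 62² = 3844 ≡ 99 (mod 107)
  21^16 ≡ 99² = 9801 ≡ 64 (mod 107)
  21^32 ≡ 64² = 4096 ≡ 30 (mod 107)
  21^64 ≡ 30² = 900 ≡ 44 (mod 107)
92 = 64 + 16 + 8 + 4, so 21^92 = 21^64 × 21^16 × 21^8 × 21^4 ≡ 44 × 64 × 99 × 62 (mod 107)
Multiplying step by step:
  44 × 64 = 2816 ≡ 34 (mod 107)
  34 × 99 = 3366 ≡ 49 (mod 107)
  49 × 62 = 3038 ≡ 42 (mod 107)
Result: 21^92 ≡ 42 (mod 107)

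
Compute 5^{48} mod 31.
1

Using successive squaring:
Binary expansion of 48: 110000
Powers of 5 mod 31 (each is the square of the previous):
  5^1 ≡ 5 (mod 31)
  5^2 ≡ 5² = 25 ≡ 25 (mod 31)
  5^4 ≡ 25² = 625 ≡ 5 (mod 31)
  5^8 ≡ 5² = 25 ≡ 25 (mod 31)
  5^16 ≡ 25² = 625 ≡ 5 (mod 31)
  5^32 ≡ 5² = 25 ≡ 25 (mod 31)
48 = 32 + 16, so 5^48 = 5^32 × 5^16 ≡ 25 × 5 (mod 31)
Multiplying step by step:
  25 × 5 = 125 ≡ 1 (mod 31)
Result: 5^48 ≡ 1 (mod 31)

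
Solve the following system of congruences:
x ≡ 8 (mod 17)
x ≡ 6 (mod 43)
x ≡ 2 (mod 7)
1640

Using the Chinese Remainder Theorem:
M = product of moduli = 5117
For equation 1: M_1 = 301, 301 ≡ 12 (mod 17), inverse of 301 mod 17 is 10 (check: 12 × 10 = 120 ≡ 1 (mod 17))
For equation 2: M_2 = 119, 119 ≡ 33 (mod 43), inverse of 119 mod 43 is 30 (check: 33 × 30 = 990 ≡ 1 (mod 43))
For equation 3: M_3 = 731, 731 ≡ 3 (mod 7), inverse of 731 mod 7 is 5 (check: 3 × 5 = 15 ≡ 1 (mod 7))
Combine: x ≡ Σ r_i×M_i×(M_i⁻¹ mod m_i) = 8×301×10 + 6×119×30 + 2×731×5 = 24080 + 21420 + 7310 = 52810
52810 mod 5117 = 1640
x ≡ 1640 (mod 5117)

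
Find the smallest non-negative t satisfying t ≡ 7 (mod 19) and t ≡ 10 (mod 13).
M = 19 × 13 = 247. M₁ = 13, y₁ ≡ 3 (mod 19). M₂ = 19, y₂ ≡ 11 (mod 13). t = 7×13×3 + 10×19×11 ≡ 140 (mod 247)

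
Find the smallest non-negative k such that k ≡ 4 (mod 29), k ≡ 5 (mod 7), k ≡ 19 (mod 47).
4296

Using the Chinese Remainder Theorem:
M = product of moduli = 9541
For equation 1: M_1 = 329, 329 ≡ 10 (mod 29), inverse of 329 mod 29 is 3 (check: 10 × 3 = 30 ≡ 1 (mod 29))
For equation 2: M_2 = 1363, 1363 ≡ 5 (mod 7), inverse of 1363 mod 7 is 3 (check: 5 × 3 = 15 ≡ 1 (mod 7))
For equation 3: M_3 = 203, 203 ≡ 15 (mod 47), inverse of 203 mod 47 is 22 (check: 15 × 22 = 330 ≡ 1 (mod 47))
Combine: k ≡ Σ r_i×M_i×(M_i⁻¹ mod m_i) = 4×329×3 + 5×1363×3 + 19×203×22 = 3948 + 20445 + 84854 = 109247
109247 mod 9541 = 4296
k ≡ 4296 (mod 9541)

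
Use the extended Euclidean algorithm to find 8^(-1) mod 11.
Extended GCD: 8(-4) + 11(3) = 1. So 8^(-1) ≡ 7 ≡ 7 (mod 11). Verify: 8 × 7 = 56 ≡ 1 (mod 11)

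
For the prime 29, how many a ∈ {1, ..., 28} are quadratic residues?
For prime 29, there are (p-1)/2 = (29-1)/2 = 14 quadratic residues (excluding 0).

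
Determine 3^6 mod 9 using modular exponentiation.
6 = 4 + 2 (binary 110). Repeated squaring mod 9: 3^1 ≡ 3; 3^2 ≡ 3² = 9 ≡ 0; 3^4 ≡ 0² = 0 ≡ 0. Multiply: 3^6 = 3^4 × 3^2 ≡ 0 × 0 (mod 9): 0 × 0 = 0 ≡ 0. So 3^6 ≡ 0 (mod 9).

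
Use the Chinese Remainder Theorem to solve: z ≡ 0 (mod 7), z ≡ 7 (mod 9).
M = 7 × 9 = 63. M₁ = 9, y₁ ≡ 4 (mod 7). M₂ = 7, y₂ ≡ 4 (mod 9). z = 0×9×4 + 7×7×4 ≡ 7 (mod 63)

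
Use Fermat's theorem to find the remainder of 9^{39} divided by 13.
1

By Fermat's Little Theorem, a^(p-1) ≡ 1 (mod p) for prime p and gcd(a, p) = 1
Here p = 13, so 9^12 ≡ 1 (mod 13)
We can reduce the exponent: 39 mod 12 = 3
So 9^39 ≡ 9^3 (mod 13)
Computing: 9^3 mod 13 = 1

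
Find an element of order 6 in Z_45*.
4 has order 6 mod 45 since 4^{6} ≡ 1 (mod 45) and no smaller power works.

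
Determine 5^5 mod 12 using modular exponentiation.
5 = 4 + 1 (binary 101). Repeated squaring mod 12: 5^1 ≡ 5; 5^2 ≡ 5² = 25 ≡ 1; 5^4 ≡ 1² = 1 ≡ 1. Multiply: 5^5 = 5^4 × 5^1 ≡ 1 × 5 (mod 12): 1 × 5 = 5 ≡ 5. So 5^5 ≡ 5 (mod 12).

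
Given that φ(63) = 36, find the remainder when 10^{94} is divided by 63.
By Euler: 10^{36} ≡ 1 (mod 63) since gcd(10, 63) = 1. 94 = 2×36 + 22. So 10^{94} ≡ 10^{22} ≡ 46 (mod 63)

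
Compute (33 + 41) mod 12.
2

(33 + 41) = 74
74 mod 12 = 2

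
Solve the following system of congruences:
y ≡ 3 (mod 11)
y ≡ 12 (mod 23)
58

Using the Chinese Remainder Theorem:
M = product of moduli = 253
For equation 1: M_1 = 23, 23 ≡ 1 (mod 11), inverse of 23 mod 11 is 1 (check: 1 × 1 = 1 ≡ 1 (mod 11))
For equation 2: M_2 = 11, 11 ≡ 11 (mod 23), inverse of 11 mod 23 is 21 (check: 11 × 21 = 231 ≡ 1 (mod 23))
Combine: y ≡ Σ r_i×M_i×(M_i⁻¹ mod m_i) = 3×23×1 + 12×11×21 = 69 + 2772 = 2841
2841 mod 253 = 58
y ≡ 58 (mod 253)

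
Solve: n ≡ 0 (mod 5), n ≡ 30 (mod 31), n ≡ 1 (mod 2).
M = 5 × 31 × 2 = 310. M₁ = 62, y₁ ≡ 3 (mod 5). M₂ = 10, y₂ ≡ 28 (mod 31). M₃ = 155, y₃ ≡ 1 (mod 2). n = 0×62×3 + 30×10×28 + 1×155×1 ≡ 185 (mod 310)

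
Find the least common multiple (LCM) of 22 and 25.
550

First find GCD(22, 25) using the Euclidean algorithm:
22 = 0 × 25 + 22
25 = 1 × 22 + 3
22 = 7 × 3 + 1
3 = 3 × 1 + 0
GCD(22, 25) = 1

LCM formula: LCM(a, b) = (a × b) / GCD(a, b)
LCM(22, 25) = (22 × 25) / 1
LCM(22, 25) = 550 / 1
LCM(22, 25) = 550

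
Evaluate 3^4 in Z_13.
4 = 4 (binary 100). Repeated squaring mod 13: 3^1 ≡ 3; 3^2 ≡ 3² = 9 ≡ 9; 3^4 ≡ 9² = 81 ≡ 3. So 3^4 ≡ 3 (mod 13).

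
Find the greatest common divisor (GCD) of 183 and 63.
3

Using the Euclidean algorithm:
183 = 2 × 63 + 57
63 = 1 × 57 + 6
57 = 9 × 6 + 3
6 = 2 × 3 + 0

GCD(183, 63) = 3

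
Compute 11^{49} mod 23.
5

Using successive squaring:
Binary expansion of 49: 110001
Powers of 11 mod 23 (each is the square of the previous):
  11^1 ≡ 11 (mod 23)
  11^2 ≡ 11² = 121 ≡ 6 (mod 23)
  11^4 ≡ 6² = 36 ≡ 13 (mod 23)
  11^8 ≡ 13² = 169 ≡ 8 (mod 23)
  11^16 ≡ 8² = 64 ≡ 18 (mod 23)
  11^32 ≡ 18² = 324 ≡ 2 (mod 23)
49 = 32 + 16 + 1, so 11^49 = 11^32 × 11^16 × 11^1 ≡ 2 × 18 × 11 (mod 23)
Multiplying step by step:
  2 × 18 = 36 ≡ 13 (mod 23)
  13 × 11 = 143 ≡ 5 (mod 23)
Result: 11^49 ≡ 5 (mod 23)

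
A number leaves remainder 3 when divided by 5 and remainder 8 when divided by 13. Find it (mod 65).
M = 5 × 13 = 65. M₁ = 13, y₁ ≡ 2 (mod 5). M₂ = 5, y₂ ≡ 8 (mod 13). m = 3×13×2 + 8×5×8 ≡ 8 (mod 65)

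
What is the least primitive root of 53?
2

A primitive root g modulo p has order p-1 = 52
Prime divisors of 52: [2, 13]
g is a primitive root iff g^(52/q) ≢ 1 (mod 53) for each prime divisor q
Testing small values:
  g = 2: 2^26 ≡ 52, 2^4 ≡ 16 (mod 53) → none is 1, primitive root!
The smallest primitive root is 2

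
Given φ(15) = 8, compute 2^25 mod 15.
By Euler: 2^{8} ≡ 1 (mod 15) since gcd(2, 15) = 1. 25 = 3×8 + 1. So 2^{25} ≡ 2^{1} ≡ 2 (mod 15)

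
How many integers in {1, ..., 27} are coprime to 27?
18

Prime factorization: 27 = 3^3
Using the formula φ(n) = n × Π(1 - 1/p) for each prime factor p:
φ(27) = 27 × (1 - 1/3)
φ(27) = 18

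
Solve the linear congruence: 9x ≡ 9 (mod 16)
1

Since gcd(9, 16) = 1 divides 9, a solution exists.
Multiply both sides by the inverse of 9 mod 16:
  9^(-1) mod 16 = 9
  x ≡ 9 × 9 ≡ 81 ≡ 1 (mod 16)
Verification: 9 × 1 = 9 = 0 × 16 + 9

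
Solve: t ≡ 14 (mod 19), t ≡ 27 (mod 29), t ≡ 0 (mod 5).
M = 19 × 29 × 5 = 2755. M₁ = 145, y₁ ≡ 8 (mod 19). M₂ = 95, y₂ ≡ 11 (mod 29). M₃ = 551, y₃ ≡ 1 (mod 5). t = 14×145×8 + 27×95×11 + 0×551×1 ≡ 375 (mod 2755)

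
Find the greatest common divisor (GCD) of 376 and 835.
1

Using the Euclidean algorithm:
376 = 0 × 835 + 376
835 = 2 × 376 + 83
376 = 4 × 83 + 44
83 = 1 × 44 + 39
44 = 1 × 39 + 5
39 = 7 × 5 + 4
5 = 1 × 4 + 1
4 = 4 × 1 + 0

GCD(376, 835) = 1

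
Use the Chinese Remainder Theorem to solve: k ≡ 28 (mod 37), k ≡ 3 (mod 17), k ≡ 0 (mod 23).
12719

Using the Chinese Remainder Theorem:
M = product of moduli = 14467
For equation 1: M_1 = 391, 391 ≡ 21 (mod 37), inverse of 391 mod 37 is 30 (check: 21 × 30 = 630 ≡ 1 (mod 37))
For equation 2: M_2 = 851, 851 ≡ 1 (mod 17), inverse of 851 mod 17 is 1 (check: 1 × 1 = 1 ≡ 1 (mod 17))
For equation 3: M_3 = 629, 629 ≡ 8 (mod 23), inverse of 629 mod 23 is 3 (check: 8 × 3 = 24 ≡ 1 (mod 23))
Combine: k ≡ Σ r_i×M_i×(M_i⁻¹ mod m_i) = 28×391×30 + 3×851×1 + 0×629×3 = 328440 + 2553 + 0 = 330993
330993 mod 14467 = 12719
k ≡ 12719 (mod 14467)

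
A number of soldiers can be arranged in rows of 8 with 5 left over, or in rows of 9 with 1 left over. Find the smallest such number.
M = 8 × 9 = 72. M₁ = 9, y₁ ≡ 1 (mod 8). M₂ = 8, y₂ ≡ 8 (mod 9). z = 5×9×1 + 1×8×8 ≡ 37 (mod 72). The smallest positive such number is 37.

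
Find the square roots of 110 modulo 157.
The square roots of 110 mod 157 are 96 and 61. Verify: 96² = 9216 ≡ 110 (mod 157)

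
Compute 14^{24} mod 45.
1

Using successive squaring:
Binary expansion of 24: 11000
Powers of 14 mod 45 (each is the square of the previous):
  14^1 ≡ 14 (mod 45)
  14^2 ≡ 14² = 196 ≡ 16 (mod 45)
  14^4 ≡ 16² = 256 ≡ 31 (mod 45)
  14^8 ≡ 31² = 961 ≡ 16 (mod 45)
  14^16 ≡ 16² = 256 ≡ 31 (mod 45)
24 = 16 + 8, so 14^24 = 14^16 × 14^8 ≡ 31 × 16 (mod 45)
Multiplying step by step:
  31 × 16 = 496 ≡ 1 (mod 45)
Result: 14^24 ≡ 1 (mod 45)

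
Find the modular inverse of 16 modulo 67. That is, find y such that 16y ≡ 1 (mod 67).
21

Using Extended Euclidean Algorithm:
gcd(16, 67) = 1
Bezout coefficients: 16 × 21 + 67 × -5 = 1
So 16 × 21 ≡ 1 (mod 67)
The inverse is 21 mod 67 = 21
Verification: 16 × 21 = 336 = 5 × 67 + 1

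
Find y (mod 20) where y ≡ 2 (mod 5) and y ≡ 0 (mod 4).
M = 5 × 4 = 20. M₁ = 4, y₁ ≡ 4 (mod 5). M₂ = 5, y₂ ≡ 1 (mod 4). y = 2×4×4 + 0×5×1 ≡ 12 (mod 20)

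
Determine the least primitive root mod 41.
p - 1 = 40 has prime divisors 2, 5. h is a primitive root mod 41 iff h^(40/q) ≢ 1 (mod 41) for each such q.
h = 2: 2^20 ≡ 1, 2^8 ≡ 10 (mod 41); 2^20 ≡ 1, so not a primitive root.
h = 3: 3^20 ≡ 40, 3^8 ≡ 1 (mod 41); 3^8 ≡ 1, so not a primitive root.
h = 4: 4^20 ≡ 1, 4^8 ≡ 18 (mod 41); 4^20 ≡ 1, so not a primitive root.
h = 5: 5^20 ≡ 1, 5^8 ≡ 18 (mod 41); 5^20 ≡ 1, so not a primitive root.
h = 6: 6^20 ≡ 40, 6^8 ≡ 10 (mod 41); none is 1, so 6 has order 40 and is a primitive root.
The smallest primitive root mod 41 is g = 6.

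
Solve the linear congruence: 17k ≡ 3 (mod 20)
19

Since gcd(17, 20) = 1 divides 3, a solution exists.
Multiply both sides by the inverse of 17 mod 20:
  17^(-1) mod 20 = 13
  x ≡ 13 × 3 ≡ 39 ≡ 19 (mod 20)
Verification: 17 × 19 = 323 = 16 × 20 + 3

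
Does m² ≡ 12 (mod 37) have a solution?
By Euler's criterion: 12^{18} ≡ 1 (mod 37). Since this equals 1, 12 is a QR.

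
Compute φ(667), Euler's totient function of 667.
616

Prime factorization: 667 = 23 × 29
Using the formula φ(n) = n × Π(1 - 1/p) for each prime factor p:
φ(667) = 667 × (1 - 1/23) × (1 - 1/29)
φ(667) = 616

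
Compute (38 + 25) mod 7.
0

(38 + 25) = 63
63 mod 7 = 0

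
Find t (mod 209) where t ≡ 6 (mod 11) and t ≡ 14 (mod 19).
M = 11 × 19 = 209. M₁ = 19, y₁ ≡ 7 (mod 11). M₂ = 11, y₂ ≡ 7 (mod 19). t = 6×19×7 + 14×11×7 ≡ 204 (mod 209)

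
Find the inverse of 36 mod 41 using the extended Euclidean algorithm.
Extended GCD: 36(8) + 41(-7) = 1. So 36^(-1) ≡ 8 ≡ 8 (mod 41). Verify: 36 × 8 = 288 ≡ 1 (mod 41)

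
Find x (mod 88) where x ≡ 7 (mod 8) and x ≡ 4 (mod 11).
M = 8 × 11 = 88. M₁ = 11, y₁ ≡ 3 (mod 8). M₂ = 8, y₂ ≡ 7 (mod 11). x = 7×11×3 + 4×8×7 ≡ 15 (mod 88)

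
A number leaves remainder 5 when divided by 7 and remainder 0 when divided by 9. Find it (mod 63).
M = 7 × 9 = 63. M₁ = 9, y₁ ≡ 4 (mod 7). M₂ = 7, y₂ ≡ 4 (mod 9). m = 5×9×4 + 0×7×4 ≡ 54 (mod 63)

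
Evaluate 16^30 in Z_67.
Using repeated squaring. 30 = 16 + 8 + 4 + 2 (binary 11110). Repeated squaring mod 67: 16^1 ≡ 16; 16^2 ≡ 16² = 256 ≡ 55; 16^4 ≡ 55² = 3025 ≡ 10; 16^8 ≡ 10² = 100 ≡ 33; 16^16 ≡ 33² = 1089 ≡ 17. Multiply: 16^30 = 16^16 × 16^8 × 16^4 × 16^2 ≡ 17 × 33 × 10 × 55 (mod 67): 17 × 33 = 561 ≡ 25; 25 × 10 = 250 ≡ 49; 49 × 55 = 2695 ≡ 15. So 16^30 ≡ 15 (mod 67).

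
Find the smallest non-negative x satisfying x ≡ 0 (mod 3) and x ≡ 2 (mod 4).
M = 3 × 4 = 12. M₁ = 4, y₁ ≡ 1 (mod 3). M₂ = 3, y₂ ≡ 3 (mod 4). x = 0×4×1 + 2×3×3 ≡ 6 (mod 12)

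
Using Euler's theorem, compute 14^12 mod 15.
By Euler: 14^{8} ≡ 1 (mod 15) since gcd(14, 15) = 1. 12 = 1×8 + 4. So 14^{12} ≡ 14^{4} ≡ 1 (mod 15)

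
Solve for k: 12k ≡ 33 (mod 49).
15

Since gcd(12, 49) = 1 divides 33, a solution exists.
Multiply both sides by the inverse of 12 mod 49:
  12^(-1) mod 49 = 45
  x ≡ 45 × 33 ≡ 1485 ≡ 15 (mod 49)
Verification: 12 × 15 = 180 = 3 × 49 + 33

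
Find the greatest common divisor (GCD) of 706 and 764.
2

Using the Euclidean algorithm:
706 = 0 × 764 + 706
764 = 1 × 706 + 58
706 = 12 × 58 + 10
58 = 5 × 10 + 8
10 = 1 × 8 + 2
8 = 4 × 2 + 0

GCD(706, 764) = 2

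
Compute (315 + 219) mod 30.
24

(315 + 219) = 534
534 mod 30 = 24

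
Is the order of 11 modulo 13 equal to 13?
No, the actual order is 12, not 13.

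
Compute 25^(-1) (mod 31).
5

Using Extended Euclidean Algorithm:
gcd(25, 31) = 1
Bezout coefficients: 25 × 5 + 31 × -4 = 1
So 25 × 5 ≡ 1 (mod 31)
The inverse is 5 mod 31 = 5
Verification: 25 × 5 = 125 = 4 × 31 + 1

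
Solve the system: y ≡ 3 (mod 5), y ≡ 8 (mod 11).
M = 5 × 11 = 55. M₁ = 11, y₁ ≡ 1 (mod 5). M₂ = 5, y₂ ≡ 9 (mod 11). y = 3×11×1 + 8×5×9 ≡ 8 (mod 55)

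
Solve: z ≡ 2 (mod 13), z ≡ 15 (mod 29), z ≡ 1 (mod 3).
M = 13 × 29 × 3 = 1131. M₁ = 87, y₁ ≡ 3 (mod 13). M₂ = 39, y₂ ≡ 3 (mod 29). M₃ = 377, y₃ ≡ 2 (mod 3). z = 2×87×3 + 15×39×3 + 1×377×2 ≡ 769 (mod 1131)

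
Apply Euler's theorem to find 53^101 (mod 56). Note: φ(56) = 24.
By Euler: 53^{24} ≡ 1 (mod 56) since gcd(53, 56) = 1. 101 = 4×24 + 5. So 53^{101} ≡ 53^{5} ≡ 37 (mod 56)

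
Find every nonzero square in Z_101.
QRs mod 101: {1, 4, 5, 6, 9, 13, 14, 16, 17, 19, 20, 21, 22, 23, 24, 25, 30, 31, 33, 36, 37, 43, 45, 47, 49, 52, 54, 56, 58, 64, 65, 68, 70, 71, 76, 77, 78, 79, 80, 81, 82, 84, 85, 87, 88, 92, 95, 96, 97, 100}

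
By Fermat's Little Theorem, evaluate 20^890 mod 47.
By Fermat: 20^{46} ≡ 1 (mod 47). 890 ≡ 16 (mod 46). So 20^{890} ≡ 20^{16} ≡ 9 (mod 47)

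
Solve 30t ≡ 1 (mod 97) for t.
55

Using Extended Euclidean Algorithm:
gcd(30, 97) = 1
Bezout coefficients: 30 × -42 + 97 × 13 = 1
So 30 × -42 ≡ 1 (mod 97)
The inverse is -42 mod 97 = 55
Verification: 30 × 55 = 1650 = 17 × 97 + 1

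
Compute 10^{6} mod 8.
0

Using successive squaring:
Binary expansion of 6: 110
Powers of 10 mod 8 (each is the square of the previous):
  10^1 ≡ 2 (mod 8)
  10^2 ≡ 2² = 4 ≡ 4 (mod 8)
  10^4 ≡ 4² = 16 ≡ 0 (mod 8)
6 = 4 + 2, so 10^6 = 10^4 × 10^2 ≡ 0 × 4 (mod 8)
Multiplying step by step:
  0 × 4 = 0 ≡ 0 (mod 8)
Result: 10^6 ≡ 0 (mod 8)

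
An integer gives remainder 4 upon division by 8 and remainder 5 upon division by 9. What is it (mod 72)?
M = 8 × 9 = 72. M₁ = 9, y₁ ≡ 1 (mod 8). M₂ = 8, y₂ ≡ 8 (mod 9). n = 4×9×1 + 5×8×8 ≡ 68 (mod 72). The smallest positive such number is 68.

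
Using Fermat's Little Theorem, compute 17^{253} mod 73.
56

By Fermat's Little Theorem, a^(p-1) ≡ 1 (mod p) for prime p and gcd(a, p) = 1
Here p = 73, so 17^72 ≡ 1 (mod 73)
We can reduce the exponent: 253 mod 72 = 37
So 17^253 ≡ 17^37 (mod 73)
Computing: 17^37 mod 73 = 56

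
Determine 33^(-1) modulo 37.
33^(-1) ≡ 9 (mod 37). Verification: 33 × 9 = 297 ≡ 1 (mod 37)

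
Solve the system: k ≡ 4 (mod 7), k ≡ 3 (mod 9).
M = 7 × 9 = 63. M₁ = 9, y₁ ≡ 4 (mod 7). M₂ = 7, y₂ ≡ 4 (mod 9). k = 4×9×4 + 3×7×4 ≡ 39 (mod 63)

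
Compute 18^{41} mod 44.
40

Using successive squaring:
Binary expansion of 41: 101001
Powers of 18 mod 44 (each is the square of the previous):
  18^1 ≡ 18 (mod 44)
  18^2 ≡ 18² = 324 ≡ 16 (mod 44)
  18^4 ≡ 16² = 256 ≡ 36 (mod 44)
  18^8 ≡ 36² = 1296 ≡ 20 (mod 44)
  18^16 ≡ 20² = 400 ≡ 4 (mod 44)
  18^32 ≡ 4² = 16 ≡ 16 (mod 44)
41 = 32 + 8 + 1, so 18^41 = 18^32 × 18^8 × 18^1 ≡ 16 × 20 × 18 (mod 44)
Multiplying step by step:
  16 × 20 = 320 ≡ 12 (mod 44)
  12 × 18 = 216 ≡ 40 (mod 44)
Result: 18^41 ≡ 40 (mod 44)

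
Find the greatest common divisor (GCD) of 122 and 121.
1

Using the Euclidean algorithm:
122 = 1 × 121 + 1
121 = 121 × 1 + 0

GCD(122, 121) = 1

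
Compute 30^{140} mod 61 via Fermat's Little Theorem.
13

By Fermat's Little Theorem, a^(p-1) ≡ 1 (mod p) for prime p and gcd(a, p) = 1
Here p = 61, so 30^60 ≡ 1 (mod 61)
We can reduce the exponent: 140 mod 60 = 20
So 30^140 ≡ 30^20 (mod 61)
Computing: 30^20 mod 61 = 13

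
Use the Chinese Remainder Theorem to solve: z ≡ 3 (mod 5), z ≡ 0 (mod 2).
M = 5 × 2 = 10. M₁ = 2, y₁ ≡ 3 (mod 5). M₂ = 5, y₂ ≡ 1 (mod 2). z = 3×2×3 + 0×5×1 ≡ 8 (mod 10)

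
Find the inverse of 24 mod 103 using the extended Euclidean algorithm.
Extended GCD: 24(-30) + 103(7) = 1. So 24^(-1) ≡ 73 ≡ 73 (mod 103). Verify: 24 × 73 = 1752 ≡ 1 (mod 103)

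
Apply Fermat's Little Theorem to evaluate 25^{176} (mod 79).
5

By Fermat's Little Theorem, a^(p-1) ≡ 1 (mod p) for prime p and gcd(a, p) = 1
Here p = 79, so 25^78 ≡ 1 (mod 79)
We can reduce the exponent: 176 mod 78 = 20
So 25^176 ≡ 25^20 (mod 79)
Computing: 25^20 mod 79 = 5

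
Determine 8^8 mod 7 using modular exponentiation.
8 ≡ 1 (mod 7). 8 = 8 (binary 1000). Repeated squaring mod 7: 1^1 ≡ 1; 1^2 ≡ 1² = 1 ≡ 1; 1^4 ≡ 1² = 1 ≡ 1; 1^8 ≡ 1² = 1 ≡ 1. So 8^8 ≡ 1 (mod 7).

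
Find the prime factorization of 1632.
2^5 × 3 × 17

Divide by primes starting from smallest:
1632 ÷ 2 = 816
816 ÷ 2 = 408
408 ÷ 2 = 204
204 ÷ 2 = 102
102 ÷ 2 = 51
51 ÷ 3 = 17
17 ÷ 17 = 1

1632 = 2^5 × 3 × 17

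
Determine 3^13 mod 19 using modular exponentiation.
Using repeated squaring. 13 = 8 + 4 + 1 (binary 1101). Repeated squaring mod 19: 3^1 ≡ 3; 3^2 ≡ 3² = 9 ≡ 9; 3^4 ≡ 9² = 81 ≡ 5; 3^8 ≡ 5² = 25 ≡ 6. Multiply: 3^13 = 3^8 × 3^4 × 3^1 ≡ 6 × 5 × 3 (mod 19): 6 × 5 = 30 ≡ 11; 11 × 3 = 33 ≡ 14. So 3^13 ≡ 14 (mod 19).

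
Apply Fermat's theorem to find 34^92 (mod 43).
By Fermat: 34^{42} ≡ 1 (mod 43). 92 = 2×42 + 8. So 34^{92} ≡ 34^{8} ≡ 23 (mod 43)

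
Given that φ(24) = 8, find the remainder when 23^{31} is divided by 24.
By Euler: 23^{8} ≡ 1 (mod 24) since gcd(23, 24) = 1. 31 = 3×8 + 7. So 23^{31} ≡ 23^{7} ≡ 23 (mod 24)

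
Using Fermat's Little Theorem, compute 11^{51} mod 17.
5

By Fermat's Little Theorem, a^(p-1) ≡ 1 (mod p) for prime p and gcd(a, p) = 1
Here p = 17, so 11^16 ≡ 1 (mod 17)
We can reduce the exponent: 51 mod 16 = 3
So 11^51 ≡ 11^3 (mod 17)
Computing: 11^3 mod 17 = 5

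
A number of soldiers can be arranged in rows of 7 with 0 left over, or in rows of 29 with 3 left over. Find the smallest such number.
M = 7 × 29 = 203. M₁ = 29, y₁ ≡ 1 (mod 7). M₂ = 7, y₂ ≡ 25 (mod 29). m = 0×29×1 + 3×7×25 ≡ 119 (mod 203). The smallest positive such number is 119.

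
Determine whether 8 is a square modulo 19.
By Euler's criterion: 8^{9} ≡ 18 (mod 19). Since this equals -1 (≡ 18), 8 is not a QR.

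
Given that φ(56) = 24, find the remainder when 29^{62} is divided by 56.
By Euler: 29^{24} ≡ 1 (mod 56) since gcd(29, 56) = 1. 62 = 2×24 + 14. So 29^{62} ≡ 29^{14} ≡ 1 (mod 56)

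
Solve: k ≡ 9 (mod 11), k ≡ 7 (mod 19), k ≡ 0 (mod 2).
M = 11 × 19 × 2 = 418. M₁ = 38, y₁ ≡ 9 (mod 11). M₂ = 22, y₂ ≡ 13 (mod 19). M₃ = 209, y₃ ≡ 1 (mod 2). k = 9×38×9 + 7×22×13 + 0×209×1 ≡ 64 (mod 418)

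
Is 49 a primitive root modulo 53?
No

To verify, check if 49^(52/q) ≢ 1 (mod 53) for each prime divisor q of 52
Divisors of 52 = 52: [1, 2, 4, 13, 26, 52]
  49^(52/2) = 49^26 ≡ 1 (mod 53)
  49^(52/13) = 49^4 ≡ 44 (mod 53)
Conclusion: 49 is not a primitive root modulo 53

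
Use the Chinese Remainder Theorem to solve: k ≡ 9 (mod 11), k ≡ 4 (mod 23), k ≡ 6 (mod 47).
3155

Using the Chinese Remainder Theorem:
M = product of moduli = 11891
For equation 1: M_1 = 1081, 1081 ≡ 3 (mod 11), inverse of 1081 mod 11 is 4 (check: 3 × 4 = 12 ≡ 1 (mod 11))
For equation 2: M_2 = 517, 517 ≡ 11 (mod 23), inverse of 517 mod 23 is 21 (check: 11 × 21 = 231 ≡ 1 (mod 23))
For equation 3: M_3 = 253, 253 ≡ 18 (mod 47), inverse of 253 mod 47 is 34 (check: 18 × 34 = 612 ≡ 1 (mod 47))
Combine: k ≡ Σ r_i×M_i×(M_i⁻¹ mod m_i) = 9×1081×4 + 4×517×21 + 6×253×34 = 38916 + 43428 + 51612 = 133956
133956 mod 11891 = 3155
k ≡ 3155 (mod 11891)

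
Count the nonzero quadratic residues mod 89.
For prime 89, there are (p-1)/2 = (89-1)/2 = 44 quadratic residues (excluding 0).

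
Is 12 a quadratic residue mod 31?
By Euler's criterion: 12^{15} ≡ 30 (mod 31). Since this equals -1 (≡ 30), 12 is not a QR.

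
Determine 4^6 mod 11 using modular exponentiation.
6 = 4 + 2 (binary 110). Repeated squaring mod 11: 4^1 ≡ 4; 4^2 ≡ 4² = 16 ≡ 5; 4^4 ≡ 5² = 25 ≡ 3. Multiply: 4^6 = 4^4 × 4^2 ≡ 3 × 5 (mod 11): 3 × 5 = 15 ≡ 4. So 4^6 ≡ 4 (mod 11).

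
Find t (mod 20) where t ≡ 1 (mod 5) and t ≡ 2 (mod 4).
M = 5 × 4 = 20. M₁ = 4, y₁ ≡ 4 (mod 5). M₂ = 5, y₂ ≡ 1 (mod 4). t = 1×4×4 + 2×5×1 ≡ 6 (mod 20)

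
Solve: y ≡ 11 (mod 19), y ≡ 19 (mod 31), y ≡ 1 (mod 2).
M = 19 × 31 × 2 = 1178. M₁ = 62, y₁ ≡ 4 (mod 19). M₂ = 38, y₂ ≡ 9 (mod 31). M₃ = 589, y₃ ≡ 1 (mod 2). y = 11×62×4 + 19×38×9 + 1×589×1 ≡ 391 (mod 1178)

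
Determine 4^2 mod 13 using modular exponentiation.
2 = 2 (binary 10). Repeated squaring mod 13: 4^1 ≡ 4; 4^2 ≡ 4² = 16 ≡ 3. So 4^2 ≡ 3 (mod 13).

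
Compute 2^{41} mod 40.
32

Using successive squaring:
Binary expansion of 41: 101001
Powers of 2 mod 40 (each is the square of the previous):
  2^1 ≡ 2 (mod 40)
  2^2 ≡ 2² = 4 ≡ 4 (mod 40)
  2^4 ≡ 4² = 16 ≡ 16 (mod 40)
  2^8 ≡ 16² = 256 ≡ 16 (mod 40)
  2^16 ≡ 16² = 256 ≡ 16 (mod 40)
  2^32 ≡ 16² = 256 ≡ 16 (mod 40)
41 = 32 + 8 + 1, so 2^41 = 2^32 × 2^8 × 2^1 ≡ 16 × 16 × 2 (mod 40)
Multiplying step by step:
  16 × 16 = 256 ≡ 16 (mod 40)
  16 × 2 = 32 ≡ 32 (mod 40)
Result: 2^41 ≡ 32 (mod 40)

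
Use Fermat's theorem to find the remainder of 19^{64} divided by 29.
25

By Fermat's Little Theorem, a^(p-1) ≡ 1 (mod p) for prime p and gcd(a, p) = 1
Here p = 29, so 19^28 ≡ 1 (mod 29)
We can reduce the exponent: 64 mod 28 = 8
So 19^64 ≡ 19^8 (mod 29)
Computing: 19^8 mod 29 = 25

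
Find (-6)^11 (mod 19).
Using repeated squaring. (-6) ≡ 13 (mod 19). 11 = 8 + 2 + 1 (binary 1011). Repeated squaring mod 19: 13^1 ≡ 13; 13^2 ≡ 13² = 169 ≡ 17; 13^4 ≡ 17² = 289 ≡ 4; 13^8 ≡ 4² = 16 ≡ 16. Multiply: (-6)^11 ≡ 13^8 × 13^2 × 13^1 ≡ 16 × 17 × 13 (mod 19): 16 × 17 = 272 ≡ 6; 6 × 13 = 78 ≡ 2. So (-6)^11 ≡ 2 (mod 19).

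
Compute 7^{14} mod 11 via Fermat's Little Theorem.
3

By Fermat's Little Theorem, a^(p-1) ≡ 1 (mod p) for prime p and gcd(a, p) = 1
Here p = 11, so 7^10 ≡ 1 (mod 11)
We can reduce the exponent: 14 mod 10 = 4
So 7^14 ≡ 7^4 (mod 11)
Computing: 7^4 mod 11 = 3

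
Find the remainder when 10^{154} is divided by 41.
By Fermat: 10^{40} ≡ 1 (mod 41). 154 = 3×40 + 34. So 10^{154} ≡ 10^{34} ≡ 37 (mod 41)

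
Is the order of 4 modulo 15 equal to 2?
Yes, ord_15(4) = 2.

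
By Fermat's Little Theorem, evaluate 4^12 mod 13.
By Fermat's Little Theorem, 4^{12} ≡ 1 (mod 13) since 13 is prime and gcd(4, 13) = 1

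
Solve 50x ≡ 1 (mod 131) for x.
50^(-1) ≡ 76 (mod 131). Verification: 50 × 76 = 3800 ≡ 1 (mod 131)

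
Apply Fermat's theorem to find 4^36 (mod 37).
By Fermat's Little Theorem, 4^{36} ≡ 1 (mod 37) since 37 is prime and gcd(4, 37) = 1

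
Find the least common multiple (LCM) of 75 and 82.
6150

First find GCD(75, 82) using the Euclidean algorithm:
75 = 0 × 82 + 75
82 = 1 × 75 + 7
75 = 10 × 7 + 5
7 = 1 × 5 + 2
5 = 2 × 2 + 1
2 = 2 × 1 + 0
GCD(75, 82) = 1

LCM formula: LCM(a, b) = (a × b) / GCD(a, b)
LCM(75, 82) = (75 × 82) / 1
LCM(75, 82) = 6150 / 1
LCM(75, 82) = 6150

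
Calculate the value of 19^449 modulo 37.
Using Fermat: 19^{36} ≡ 1 (mod 37). 449 ≡ 17 (mod 36). So 19^{449} ≡ 19^{17} ≡ 35 (mod 37)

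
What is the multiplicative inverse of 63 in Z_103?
63^(-1) ≡ 18 (mod 103). Verification: 63 × 18 = 1134 ≡ 1 (mod 103)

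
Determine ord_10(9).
Powers of 9 mod 10: 9^1≡9, 9^2≡1. Order = 2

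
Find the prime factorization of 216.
2^3 × 3^3

Divide by primes starting from smallest:
216 ÷ 2 = 108
108 ÷ 2 = 54
54 ÷ 2 = 27
27 ÷ 3 = 9
9 ÷ 3 = 3
3 ÷ 3 = 1

216 = 2^3 × 3^3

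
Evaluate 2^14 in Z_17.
Using repeated squaring. 14 = 8 + 4 + 2 (binary 1110). Repeated squaring mod 17: 2^1 ≡ 2; 2^2 ≡ 2² = 4 ≡ 4; 2^4 ≡ 4² = 16 ≡ 16; 2^8 ≡ 16² = 256 ≡ 1. Multiply: 2^14 = 2^8 × 2^4 × 2^2 ≡ 1 × 16 × 4 (mod 17): 1 × 16 = 16 ≡ 16; 16 × 4 = 64 ≡ 13. So 2^14 ≡ 13 (mod 17).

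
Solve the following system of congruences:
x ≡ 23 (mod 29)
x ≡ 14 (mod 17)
371

Using the Chinese Remainder Theorem:
M = product of moduli = 493
For equation 1: M_1 = 17, 17 ≡ 17 (mod 29), inverse of 17 mod 29 is 12 (check: 17 × 12 = 204 ≡ 1 (mod 29))
For equation 2: M_2 = 29, 29 ≡ 12 (mod 17), inverse of 29 mod 17 is 10 (check: 12 × 10 = 120 ≡ 1 (mod 17))
Combine: x ≡ Σ r_i×M_i×(M_i⁻¹ mod m_i) = 23×17×12 + 14×29×10 = 4692 + 4060 = 8752
8752 mod 493 = 371
x ≡ 371 (mod 493)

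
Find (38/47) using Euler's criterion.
(38/47) = 38^{23} mod 47 = -1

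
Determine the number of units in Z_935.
640

Prime factorization: 935 = 5 × 11 × 17
Using the formula φ(n) = n × Π(1 - 1/p) for each prime factor p:
φ(935) = 935 × (1 - 1/5) × (1 - 1/11) × (1 - 1/17)
φ(935) = 640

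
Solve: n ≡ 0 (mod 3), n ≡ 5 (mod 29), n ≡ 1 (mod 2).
M = 3 × 29 × 2 = 174. M₁ = 58, y₁ ≡ 1 (mod 3). M₂ = 6, y₂ ≡ 5 (mod 29). M₃ = 87, y₃ ≡ 1 (mod 2). n = 0×58×1 + 5×6×5 + 1×87×1 ≡ 63 (mod 174)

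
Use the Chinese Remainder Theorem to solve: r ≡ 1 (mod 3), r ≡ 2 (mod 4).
M = 3 × 4 = 12. M₁ = 4, y₁ ≡ 1 (mod 3). M₂ = 3, y₂ ≡ 3 (mod 4). r = 1×4×1 + 2×3×3 ≡ 10 (mod 12)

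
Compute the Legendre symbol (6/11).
(6/11) = 6^{5} mod 11 = -1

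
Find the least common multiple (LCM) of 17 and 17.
17

First find GCD(17, 17) using the Euclidean algorithm:
17 = 1 × 17 + 0
GCD(17, 17) = 17

LCM formula: LCM(a, b) = (a × b) / GCD(a, b)
LCM(17, 17) = (17 × 17) / 17
LCM(17, 17) = 289 / 17
LCM(17, 17) = 17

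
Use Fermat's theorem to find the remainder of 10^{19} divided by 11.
10

By Fermat's Little Theorem, a^(p-1) ≡ 1 (mod p) for prime p and gcd(a, p) = 1
Here p = 11, so 10^10 ≡ 1 (mod 11)
We can reduce the exponent: 19 mod 10 = 9
So 10^19 ≡ 10^9 (mod 11)
Computing: 10^9 mod 11 = 10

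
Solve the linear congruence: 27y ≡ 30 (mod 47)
22

Since gcd(27, 47) = 1 divides 30, a solution exists.
Multiply both sides by the inverse of 27 mod 47:
  27^(-1) mod 47 = 7
  x ≡ 7 × 30 ≡ 210 ≡ 22 (mod 47)
Verification: 27 × 22 = 594 = 12 × 47 + 30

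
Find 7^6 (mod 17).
6 = 4 + 2 (binary 110). Repeated squaring mod 17: 7^1 ≡ 7; 7^2 ≡ 7² = 49 ≡ 15; 7^4 ≡ 15² = 225 ≡ 4. Multiply: 7^6 = 7^4 × 7^2 ≡ 4 × 15 (mod 17): 4 × 15 = 60 ≡ 9. So 7^6 ≡ 9 (mod 17).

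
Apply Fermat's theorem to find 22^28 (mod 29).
By Fermat's Little Theorem, 22^{28} ≡ 1 (mod 29) since 29 is prime and gcd(22, 29) = 1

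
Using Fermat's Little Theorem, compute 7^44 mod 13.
By Fermat: 7^{12} ≡ 1 (mod 13). 44 = 3×12 + 8. So 7^{44} ≡ 7^{8} ≡ 3 (mod 13)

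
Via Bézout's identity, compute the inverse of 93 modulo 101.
Extended GCD: 93(-38) + 101(35) = 1. So 93^(-1) ≡ 63 ≡ 63 (mod 101). Verify: 93 × 63 = 5859 ≡ 1 (mod 101)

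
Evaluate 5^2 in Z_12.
2 = 2 (binary 10). Repeated squaring mod 12: 5^1 ≡ 5; 5^2 ≡ 5² = 25 ≡ 1. So 5^2 ≡ 1 (mod 12).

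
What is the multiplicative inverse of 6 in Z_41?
6^(-1) ≡ 7 (mod 41). Verification: 6 × 7 = 42 ≡ 1 (mod 41)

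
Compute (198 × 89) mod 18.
0

(198 × 89) = 17622
17622 mod 18 = 0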